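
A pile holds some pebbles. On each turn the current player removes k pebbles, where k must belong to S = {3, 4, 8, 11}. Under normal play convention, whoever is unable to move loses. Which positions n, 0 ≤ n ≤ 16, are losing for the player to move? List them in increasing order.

0, 1, 2, 7, 14, 16

G(0) = 0
G(1) = mex{} = 0
G(2) = mex{} = 0
G(3) = mex{0} = 1
G(4) = mex{0,0} = 1
G(5) = mex{0,0} = 1
G(6) = mex{1,0} = 2
G(7) = mex{1,1} = 0
G(8) = mex{1,1,0} = 2
G(9) = mex{2,1,0} = 3
G(10) = mex{0,2,0} = 1
G(11) = mex{2,0,1,0} = 3
G(12) = mex{3,2,1,0} = 4
G(13) = mex{1,3,1,0} = 2
G(14) = mex{3,1,2,1} = 0
G(15) = mex{4,3,0,1} = 2
G(16) = mex{2,4,2,1} = 0
P-positions are exactly the n with G(n) = 0.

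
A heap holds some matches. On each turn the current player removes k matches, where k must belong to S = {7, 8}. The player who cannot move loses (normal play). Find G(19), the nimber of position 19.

n :  0  1  2  3  4  5  6  7  8  9 10 11 12 13 14 15 16 17 18 19
G :  0  0  0  0  0  0  0  1  1  1  1  1  1  1  2  0  0  0  0  0

0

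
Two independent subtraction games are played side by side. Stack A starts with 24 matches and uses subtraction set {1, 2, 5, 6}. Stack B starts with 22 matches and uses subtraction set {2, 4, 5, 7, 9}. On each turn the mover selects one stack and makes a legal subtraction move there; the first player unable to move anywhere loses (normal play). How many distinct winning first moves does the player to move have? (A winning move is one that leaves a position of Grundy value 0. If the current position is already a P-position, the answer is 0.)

Stack A, S = {1, 2, 5, 6}:
G(0) = 0
G(1) = mex{0} = 1
G(2) = mex{1,0} = 2
G(3) = mex{2,1} = 0
G(4) = mex{0,2} = 1
G(5) = mex{1,0,0} = 2
G(6) = mex{2,1,1,0} = 3
G(7) = mex{3,2,2,1} = 0
G(8) = mex{0,3,0,2} = 1
G(9) = mex{1,0,1,0} = 2
G(10) = mex{2,1,2,1} = 0
G(11) = mex{0,2,3,2} = 1
G(12) = mex{1,0,0,3} = 2
G(13) = mex{2,1,1,0} = 3
G(14) = mex{3,2,2,1} = 0
G(15) = mex{0,3,0,2} = 1
G(16) = mex{1,0,1,0} = 2
G(17) = mex{2,1,2,1} = 0
G(18) = mex{0,2,3,2} = 1
G(19) = mex{1,0,0,3} = 2
G(20) = mex{2,1,1,0} = 3
G(21) = mex{3,2,2,1} = 0
G(22) = mex{0,3,0,2} = 1
G(23) = mex{1,0,1,0} = 2
G(24) = mex{2,1,2,1} = 0
G_A(24) = 0.
Stack B, S = {2, 4, 5, 7, 9}:
n :  0  1  2  3  4  5  6  7  8  9 10 11 12 13 14 15 16 17 18 19 20 21 22
G :  0  0  1  1  2  2  3  3  4  4  5  0  0  1  1  2  2  3  3  4  4  5  0
G_B(22) = 0.
Combined Grundy value = 0 ⊕ 0 = 0.
A winning move leaves total XOR = 0, i.e. changes one component's Grundy value g to g ⊕ X where X is the current total.
Stack A: target g' = 0⊕0 = 0, but every legal move changes the Grundy value (mex property), so 0 moves.
Stack B: target g' = 0⊕0 = 0, but every legal move changes the Grundy value (mex property), so 0 moves.

0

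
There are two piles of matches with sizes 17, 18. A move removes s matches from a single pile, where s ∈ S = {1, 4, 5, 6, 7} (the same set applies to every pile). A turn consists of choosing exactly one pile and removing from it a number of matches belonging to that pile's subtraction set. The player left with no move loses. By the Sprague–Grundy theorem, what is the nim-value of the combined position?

7

All piles use S = {1, 4, 5, 6, 7}:
G(0) = 0
G(1) = mex{0} = 1
G(2) = mex{1} = 0
G(3) = mex{0} = 1
G(4) = mex{1,0} = 2
G(5) = mex{2,1,0} = 3
G(6) = mex{3,0,1,0} = 2
G(7) = mex{2,1,0,1,0} = 3
G(8) = mex{3,2,1,0,1} = 4
G(9) = mex{4,3,2,1,0} = 5
G(10) = mex{5,2,3,2,1} = 0
G(11) = mex{0,3,2,3,2} = 1
G(12) = mex{1,4,3,2,3} = 0
G(13) = mex{0,5,4,3,2} = 1
G(14) = mex{1,0,5,4,3} = 2
G(15) = mex{2,1,0,5,4} = 3
G(16) = mex{3,0,1,0,5} = 2
G(17) = mex{2,1,0,1,0} = 3
G(18) = mex{3,2,1,0,1} = 4
Pile A: G(17) = 3.
Pile B: G(18) = 4.
Combined Grundy value = 3 ⊕ 4 = 7.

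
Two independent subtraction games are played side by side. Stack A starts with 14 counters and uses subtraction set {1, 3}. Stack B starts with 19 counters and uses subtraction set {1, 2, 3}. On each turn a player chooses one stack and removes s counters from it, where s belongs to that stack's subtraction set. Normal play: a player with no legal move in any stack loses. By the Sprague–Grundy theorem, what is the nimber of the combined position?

Stack A, S = {1, 3}:
G(0) = 0
G(1) = mex{0} = 1
G(2) = mex{1} = 0
G(3) = mex{0,0} = 1
G(4) = mex{1,1} = 0
G(5) = mex{0,0} = 1
G(6) = mex{1,1} = 0
G(7) = mex{0,0} = 1
G(8) = mex{1,1} = 0
G(9) = mex{0,0} = 1
G(10) = mex{1,1} = 0
G(11) = mex{0,0} = 1
G(12) = mex{1,1} = 0
G(13) = mex{0,0} = 1
G(14) = mex{1,1} = 0
G_A(14) = 0.
Stack B, S = {1, 2, 3}:
G(0) = 0
G(1) = mex{0} = 1
G(2) = mex{1,0} = 2
G(3) = mex{2,1,0} = 3
G(4) = mex{3,2,1} = 0
G(5) = mex{0,3,2} = 1
G(6) = mex{1,0,3} = 2
G(7) = mex{2,1,0} = 3
G(8) = mex{3,2,1} = 0
G(9) = mex{0,3,2} = 1
G(10) = mex{1,0,3} = 2
G(11) = mex{2,1,0} = 3
G(12) = mex{3,2,1} = 0
G(13) = mex{0,3,2} = 1
G(14) = mex{1,0,3} = 2
G(15) = mex{2,1,0} = 3
G(16) = mex{3,2,1} = 0
G(17) = mex{0,3,2} = 1
G(18) = mex{1,0,3} = 2
G(19) = mex{2,1,0} = 3
G_B(19) = 3.
Combined Grundy value = 0 ⊕ 3 = 3.

3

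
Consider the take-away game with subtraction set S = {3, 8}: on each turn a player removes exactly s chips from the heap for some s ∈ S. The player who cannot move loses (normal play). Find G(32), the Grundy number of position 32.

1

n :  0  1  2  3  4  5  6  7  8  9 10 11 12 13 14 15 16 17 18 19 20 21 22 23 24 25 26 27 28 29 30 31 32
G :  0  0  0  1  1  1  0  0  2  1  1  0  0  0  1  1  1  0  0  2  1  1  0  0  0  1  1  1  0  0  2  1  1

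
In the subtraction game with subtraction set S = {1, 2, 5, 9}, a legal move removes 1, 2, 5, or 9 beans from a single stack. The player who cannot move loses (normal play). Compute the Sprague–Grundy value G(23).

0

n :  0  1  2  3  4  5  6  7  8  9 10 11 12 13 14 15 16 17 18 19 20 21 22 23
G :  0  1  2  0  1  2  0  1  2  3  0  1  2  0  1  2  0  1  2  3  0  1  2  0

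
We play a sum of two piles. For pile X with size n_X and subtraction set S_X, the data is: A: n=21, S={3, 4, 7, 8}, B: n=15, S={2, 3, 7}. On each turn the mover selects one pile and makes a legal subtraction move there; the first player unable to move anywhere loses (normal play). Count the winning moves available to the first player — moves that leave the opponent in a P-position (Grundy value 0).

Pile A, S = {3, 4, 7, 8}:
G(0) = 0
G(1) = mex{} = 0
G(2) = mex{} = 0
G(3) = mex{0} = 1
G(4) = mex{0,0} = 1
G(5) = mex{0,0} = 1
G(6) = mex{1,0} = 2
G(7) = mex{1,1,0} = 2
G(8) = mex{1,1,0,0} = 2
G(9) = mex{2,1,0,0} = 3
G(10) = mex{2,2,1,0} = 3
G(11) = mex{2,2,1,1} = 0
G(12) = mex{3,2,1,1} = 0
G(13) = mex{3,3,2,1} = 0
G(14) = mex{0,3,2,2} = 1
G(15) = mex{0,0,2,2} = 1
G(16) = mex{0,0,3,2} = 1
G(17) = mex{1,0,3,3} = 2
G(18) = mex{1,1,0,3} = 2
G(19) = mex{1,1,0,0} = 2
G(20) = mex{2,1,0,0} = 3
G(21) = mex{2,2,1,0} = 3
G_A(21) = 3.
Pile B, S = {2, 3, 7}:
G(0) = 0
G(1) = mex{} = 0
G(2) = mex{0} = 1
G(3) = mex{0,0} = 1
G(4) = mex{1,0} = 2
G(5) = mex{1,1} = 0
G(6) = mex{2,1} = 0
G(7) = mex{0,2,0} = 1
G(8) = mex{0,0,0} = 1
G(9) = mex{1,0,1} = 2
G(10) = mex{1,1,1} = 0
G(11) = mex{2,1,2} = 0
G(12) = mex{0,2,0} = 1
G(13) = mex{0,0,0} = 1
G(14) = mex{1,0,1} = 2
G(15) = mex{1,1,1} = 0
G_B(15) = 0.
Combined Grundy value = 3 ⊕ 0 = 3.
A winning move leaves total XOR = 0, i.e. changes one component's Grundy value g to g ⊕ X where X is the current total.
Pile A: need g' = 3⊕3 = 0. Options: 21−3→G=2, 21−4→G=2, 21−7→G=1, 21−8→G=0. Hits: 1.
Pile B: need g' = 0⊕3 = 3. Options: 15−2→G=1, 15−3→G=1, 15−7→G=1. Hits: 0.

1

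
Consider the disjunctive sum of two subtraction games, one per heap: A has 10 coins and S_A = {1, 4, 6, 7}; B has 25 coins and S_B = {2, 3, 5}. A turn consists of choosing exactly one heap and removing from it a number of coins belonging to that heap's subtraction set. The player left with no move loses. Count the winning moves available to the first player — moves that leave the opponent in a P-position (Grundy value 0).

Heap A, S = {1, 4, 6, 7}:
G(0) = 0
G(1) = mex{0} = 1
G(2) = mex{1} = 0
G(3) = mex{0} = 1
G(4) = mex{1,0} = 2
G(5) = mex{2,1} = 0
G(6) = mex{0,0,0} = 1
G(7) = mex{1,1,1,0} = 2
G(8) = mex{2,2,0,1} = 3
G(9) = mex{3,0,1,0} = 2
G(10) = mex{2,1,2,1} = 0
G_A(10) = 0.
Heap B, S = {2, 3, 5}:
G(0) = 0
G(1) = mex{} = 0
G(2) = mex{0} = 1
G(3) = mex{0,0} = 1
G(4) = mex{1,0} = 2
G(5) = mex{1,1,0} = 2
G(6) = mex{2,1,0} = 3
G(7) = mex{2,2,1} = 0
G(8) = mex{3,2,1} = 0
G(9) = mex{0,3,2} = 1
G(10) = mex{0,0,2} = 1
G(11) = mex{1,0,3} = 2
G(12) = mex{1,1,0} = 2
G(13) = mex{2,1,0} = 3
G(14) = mex{2,2,1} = 0
G(15) = mex{3,2,1} = 0
G(16) = mex{0,3,2} = 1
G(17) = mex{0,0,2} = 1
G(18) = mex{1,0,3} = 2
G(19) = mex{1,1,0} = 2
G(20) = mex{2,1,0} = 3
G(21) = mex{2,2,1} = 0
G(22) = mex{3,2,1} = 0
G(23) = mex{0,3,2} = 1
G(24) = mex{0,0,2} = 1
G(25) = mex{1,0,3} = 2
G_B(25) = 2.
Combined Grundy value = 0 ⊕ 2 = 2.
A winning move leaves total XOR = 0, i.e. changes one component's Grundy value g to g ⊕ X where X is the current total.
Heap A: need g' = 0⊕2 = 2. Options: 10−1→G=2, 10−4→G=1, 10−6→G=2, 10−7→G=1. Hits: 2.
Heap B: need g' = 2⊕2 = 0. Options: 25−2→G=1, 25−3→G=0, 25−5→G=3. Hits: 1.

3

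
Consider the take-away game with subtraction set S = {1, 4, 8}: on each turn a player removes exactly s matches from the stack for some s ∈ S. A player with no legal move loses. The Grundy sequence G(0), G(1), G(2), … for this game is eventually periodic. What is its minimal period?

n :  0  1  2  3  4  5  6  7  8  9 10 11 12 13 14 15 16 17 18 19 20 21 22 23 24 25
G :  0  1  0  1  2  0  1  0  1  2  3  2  0  1  0  1  2  0  1  0  1  2  3  2  0  1
G(n+12) = G(n) holds for n = 0,…,7 (a full window of length max(S) = 8), so the sequence is purely periodic with period 12.

12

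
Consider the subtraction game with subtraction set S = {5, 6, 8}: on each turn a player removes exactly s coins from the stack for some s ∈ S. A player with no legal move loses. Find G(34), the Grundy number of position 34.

n :  0  1  2  3  4  5  6  7  8  9 10 11 12 13 14 15 16 17 18 19 20 21 22 23 24 25 26 27 28 29 30 31 32 33 34
G :  0  0  0  0  0  1  1  1  1  1  2  2  2  0  0  0  0  0  1  1  1  1  1  2  2  2  0  0  0  0  0  1  1  1  1

1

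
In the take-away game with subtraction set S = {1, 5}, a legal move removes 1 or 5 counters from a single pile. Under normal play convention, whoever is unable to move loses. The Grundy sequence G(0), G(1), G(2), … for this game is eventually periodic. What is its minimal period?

G(0) = 0
G(1) = mex{0} = 1
G(2) = mex{1} = 0
G(3) = mex{0} = 1
G(4) = mex{1} = 0
G(5) = mex{0,0} = 1
G(6) = mex{1,1} = 0
G(7) = mex{0,0} = 1
G(8) = mex{1,1} = 0
G(9) = mex{0,0} = 1
G(10) = mex{1,1} = 0
G(11) = mex{0,0} = 1
G(12) = mex{1,1} = 0
G(13) = mex{0,0} = 1
G(14) = mex{1,1} = 0
G(n+2) = G(n) holds for n = 0,…,4 (a full window of length max(S) = 5), so the sequence is purely periodic with period 2.

2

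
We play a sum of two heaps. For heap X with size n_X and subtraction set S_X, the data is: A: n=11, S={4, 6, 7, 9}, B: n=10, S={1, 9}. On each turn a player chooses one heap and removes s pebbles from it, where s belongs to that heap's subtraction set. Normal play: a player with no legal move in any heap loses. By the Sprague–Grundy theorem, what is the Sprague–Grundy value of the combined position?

2

Heap A, S = {4, 6, 7, 9}:
n :  0  1  2  3  4  5  6  7  8  9 10 11
G :  0  0  0  0  1  1  1  1  2  2  2  2
G_A(11) = 2.
Heap B, S = {1, 9}:
G(0) = 0
G(1) = mex{0} = 1
G(2) = mex{1} = 0
G(3) = mex{0} = 1
G(4) = mex{1} = 0
G(5) = mex{0} = 1
G(6) = mex{1} = 0
G(7) = mex{0} = 1
G(8) = mex{1} = 0
G(9) = mex{0,0} = 1
G(10) = mex{1,1} = 0
G_B(10) = 0.
Combined Grundy value = 2 ⊕ 0 = 2.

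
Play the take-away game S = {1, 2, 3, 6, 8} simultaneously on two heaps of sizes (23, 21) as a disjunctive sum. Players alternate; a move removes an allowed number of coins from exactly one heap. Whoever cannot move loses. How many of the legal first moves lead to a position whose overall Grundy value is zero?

All heaps use S = {1, 2, 3, 6, 8}:
n :  0  1  2  3  4  5  6  7  8  9 10 11 12 13 14 15 16 17 18 19 20 21 22 23
G :  0  1  2  3  0  1  2  3  4  0  1  2  3  0  1  2  3  4  0  1  2  3  0  1
Heap A: G(23) = 1.
Heap B: G(21) = 3.
Combined Grundy value = 1 ⊕ 3 = 2.
A winning move leaves total XOR = 0, i.e. changes one component's Grundy value g to g ⊕ X where X is the current total.
Heap A: need g' = 1⊕2 = 3. Options: 23−1→G=0, 23−2→G=3, 23−3→G=2, 23−6→G=4, 23−8→G=2. Hits: 1.
Heap B: need g' = 3⊕2 = 1. Options: 21−1→G=2, 21−2→G=1, 21−3→G=0, 21−6→G=2, 21−8→G=0. Hits: 1.

2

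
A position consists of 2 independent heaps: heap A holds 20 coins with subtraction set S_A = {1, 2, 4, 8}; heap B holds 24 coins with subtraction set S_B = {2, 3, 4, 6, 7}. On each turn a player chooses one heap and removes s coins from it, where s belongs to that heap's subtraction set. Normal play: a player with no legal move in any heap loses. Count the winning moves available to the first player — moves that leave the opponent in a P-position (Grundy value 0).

1

Heap A, S = {1, 2, 4, 8}:
G(0) = 0
G(1) = mex{0} = 1
G(2) = mex{1,0} = 2
G(3) = mex{2,1} = 0
G(4) = mex{0,2,0} = 1
G(5) = mex{1,0,1} = 2
G(6) = mex{2,1,2} = 0
G(7) = mex{0,2,0} = 1
G(8) = mex{1,0,1,0} = 2
G(9) = mex{2,1,2,1} = 0
G(10) = mex{0,2,0,2} = 1
G(11) = mex{1,0,1,0} = 2
G(12) = mex{2,1,2,1} = 0
G(13) = mex{0,2,0,2} = 1
G(14) = mex{1,0,1,0} = 2
G(15) = mex{2,1,2,1} = 0
G(16) = mex{0,2,0,2} = 1
G(17) = mex{1,0,1,0} = 2
G(18) = mex{2,1,2,1} = 0
G(19) = mex{0,2,0,2} = 1
G(20) = mex{1,0,1,0} = 2
G_A(20) = 2.
Heap B, S = {2, 3, 4, 6, 7}:
n :  0  1  2  3  4  5  6  7  8  9 10 11 12 13 14 15 16 17 18 19 20 21 22 23 24
G :  0  0  1  1  2  2  3  3  4  0  0  1  1  2  2  3  3  4  0  0  1  1  2  2  3
G_B(24) = 3.
Combined Grundy value = 2 ⊕ 3 = 1.
A winning move leaves total XOR = 0, i.e. changes one component's Grundy value g to g ⊕ X where X is the current total.
Heap A: need g' = 2⊕1 = 3. Options: 20−1→G=1, 20−2→G=0, 20−4→G=1, 20−8→G=0. Hits: 0.
Heap B: need g' = 3⊕1 = 2. Options: 24−2→G=2, 24−3→G=1, 24−4→G=1, 24−6→G=0, 24−7→G=4. Hits: 1.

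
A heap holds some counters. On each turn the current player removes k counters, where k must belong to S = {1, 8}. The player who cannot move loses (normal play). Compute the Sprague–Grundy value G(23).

n :  0  1  2  3  4  5  6  7  8  9 10 11 12 13 14 15 16 17 18 19 20 21 22 23
G :  0  1  0  1  0  1  0  1  2  0  1  0  1  0  1  0  1  2  0  1  0  1  0  1

1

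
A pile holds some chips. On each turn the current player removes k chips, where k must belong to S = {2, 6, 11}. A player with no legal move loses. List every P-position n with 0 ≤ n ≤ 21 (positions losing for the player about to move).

n :  0  1  2  3  4  5  6  7  8  9 10 11 12 13 14 15 16 17 18 19 20 21
G :  0  0  1  1  0  0  1  1  0  0  1  1  2  0  3  1  2  0  0  1  1  0
P-positions are exactly the n with G(n) = 0.

0, 1, 4, 5, 8, 9, 13, 17, 18, 21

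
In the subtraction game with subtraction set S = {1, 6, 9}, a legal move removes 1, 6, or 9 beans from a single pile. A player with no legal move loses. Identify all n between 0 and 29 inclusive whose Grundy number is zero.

0, 2, 4, 7, 12, 14, 17, 19, 22, 24, 27, 29

G(0) = 0
G(1) = mex{0} = 1
G(2) = mex{1} = 0
G(3) = mex{0} = 1
G(4) = mex{1} = 0
G(5) = mex{0} = 1
G(6) = mex{1,0} = 2
G(7) = mex{2,1} = 0
G(8) = mex{0,0} = 1
G(9) = mex{1,1,0} = 2
G(10) = mex{2,0,1} = 3
G(11) = mex{3,1,0} = 2
G(12) = mex{2,2,1} = 0
G(13) = mex{0,0,0} = 1
G(14) = mex{1,1,1} = 0
G(15) = mex{0,2,2} = 1
G(16) = mex{1,3,0} = 2
G(17) = mex{2,2,1} = 0
G(18) = mex{0,0,2} = 1
G(19) = mex{1,1,3} = 0
G(20) = mex{0,0,2} = 1
G(21) = mex{1,1,0} = 2
G(22) = mex{2,2,1} = 0
G(23) = mex{0,0,0} = 1
G(24) = mex{1,1,1} = 0
G(25) = mex{0,0,2} = 1
G(26) = mex{1,1,0} = 2
G(27) = mex{2,2,1} = 0
G(28) = mex{0,0,0} = 1
G(29) = mex{1,1,1} = 0
P-positions are exactly the n with G(n) = 0.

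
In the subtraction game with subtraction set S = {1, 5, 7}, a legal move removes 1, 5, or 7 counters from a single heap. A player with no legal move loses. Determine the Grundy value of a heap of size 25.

n :  0  1  2  3  4  5  6  7  8  9 10 11 12 13 14 15 16 17 18 19 20 21 22 23 24 25
G :  0  1  0  1  0  1  0  1  0  1  0  1  0  1  0  1  0  1  0  1  0  1  0  1  0  1

1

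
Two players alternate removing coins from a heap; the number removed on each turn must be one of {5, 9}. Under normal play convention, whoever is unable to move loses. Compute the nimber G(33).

n :  0  1  2  3  4  5  6  7  8  9 10 11 12 13 14 15 16 17 18 19 20 21 22 23 24 25 26 27 28 29 30 31 32 33
G :  0  0  0  0  0  1  1  1  1  1  2  2  2  2  0  0  0  0  0  1  1  1  1  1  2  2  2  2  0  0  0  0  0  1

1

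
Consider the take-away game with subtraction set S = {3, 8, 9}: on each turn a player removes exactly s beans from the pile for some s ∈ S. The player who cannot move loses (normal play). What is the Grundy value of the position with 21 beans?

1

n :  0  1  2  3  4  5  6  7  8  9 10 11 12 13 14 15 16 17 18 19 20 21
G :  0  0  0  1  1  1  0  0  2  1  1  3  0  0  2  1  1  0  0  0  1  1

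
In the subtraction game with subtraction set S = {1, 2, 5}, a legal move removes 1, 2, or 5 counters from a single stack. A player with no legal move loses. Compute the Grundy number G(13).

n :  0  1  2  3  4  5  6  7  8  9 10 11 12 13
G :  0  1  2  0  1  2  0  1  2  0  1  2  0  1

1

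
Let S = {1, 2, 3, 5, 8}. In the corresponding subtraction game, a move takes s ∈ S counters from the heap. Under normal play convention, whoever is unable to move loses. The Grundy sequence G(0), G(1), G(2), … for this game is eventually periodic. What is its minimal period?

10

G(0) = 0
G(1) = mex{0} = 1
G(2) = mex{1,0} = 2
G(3) = mex{2,1,0} = 3
G(4) = mex{3,2,1} = 0
G(5) = mex{0,3,2,0} = 1
G(6) = mex{1,0,3,1} = 2
G(7) = mex{2,1,0,2} = 3
G(8) = mex{3,2,1,3,0} = 4
G(9) = mex{4,3,2,0,1} = 5
G(10) = mex{5,4,3,1,2} = 0
G(11) = mex{0,5,4,2,3} = 1
G(12) = mex{1,0,5,3,0} = 2
G(13) = mex{2,1,0,4,1} = 3
G(14) = mex{3,2,1,5,2} = 0
G(15) = mex{0,3,2,0,3} = 1
G(16) = mex{1,0,3,1,4} = 2
G(17) = mex{2,1,0,2,5} = 3
G(18) = mex{3,2,1,3,0} = 4
G(19) = mex{4,3,2,0,1} = 5
G(20) = mex{5,4,3,1,2} = 0
G(21) = mex{0,5,4,2,3} = 1
G(n+10) = G(n) holds for n = 0,…,7 (a full window of length max(S) = 8), so the sequence is purely periodic with period 10.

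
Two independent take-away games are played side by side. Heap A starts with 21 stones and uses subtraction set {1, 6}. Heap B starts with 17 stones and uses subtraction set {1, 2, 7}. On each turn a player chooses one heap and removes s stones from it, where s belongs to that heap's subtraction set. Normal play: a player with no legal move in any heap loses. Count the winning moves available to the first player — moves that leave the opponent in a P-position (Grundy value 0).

Heap A, S = {1, 6}:
G(0) = 0
G(1) = mex{0} = 1
G(2) = mex{1} = 0
G(3) = mex{0} = 1
G(4) = mex{1} = 0
G(5) = mex{0} = 1
G(6) = mex{1,0} = 2
G(7) = mex{2,1} = 0
G(8) = mex{0,0} = 1
G(9) = mex{1,1} = 0
G(10) = mex{0,0} = 1
G(11) = mex{1,1} = 0
G(12) = mex{0,2} = 1
G(13) = mex{1,0} = 2
G(14) = mex{2,1} = 0
G(15) = mex{0,0} = 1
G(16) = mex{1,1} = 0
G(17) = mex{0,0} = 1
G(18) = mex{1,1} = 0
G(19) = mex{0,2} = 1
G(20) = mex{1,0} = 2
G(21) = mex{2,1} = 0
G_A(21) = 0.
Heap B, S = {1, 2, 7}:
G(0) = 0
G(1) = mex{0} = 1
G(2) = mex{1,0} = 2
G(3) = mex{2,1} = 0
G(4) = mex{0,2} = 1
G(5) = mex{1,0} = 2
G(6) = mex{2,1} = 0
G(7) = mex{0,2,0} = 1
G(8) = mex{1,0,1} = 2
G(9) = mex{2,1,2} = 0
G(10) = mex{0,2,0} = 1
G(11) = mex{1,0,1} = 2
G(12) = mex{2,1,2} = 0
G(13) = mex{0,2,0} = 1
G(14) = mex{1,0,1} = 2
G(15) = mex{2,1,2} = 0
G(16) = mex{0,2,0} = 1
G(17) = mex{1,0,1} = 2
G_B(17) = 2.
Combined Grundy value = 0 ⊕ 2 = 2.
A winning move leaves total XOR = 0, i.e. changes one component's Grundy value g to g ⊕ X where X is the current total.
Heap A: need g' = 0⊕2 = 2. Options: 21−1→G=2, 21−6→G=1. Hits: 1.
Heap B: need g' = 2⊕2 = 0. Options: 17−1→G=1, 17−2→G=0, 17−7→G=1. Hits: 1.

2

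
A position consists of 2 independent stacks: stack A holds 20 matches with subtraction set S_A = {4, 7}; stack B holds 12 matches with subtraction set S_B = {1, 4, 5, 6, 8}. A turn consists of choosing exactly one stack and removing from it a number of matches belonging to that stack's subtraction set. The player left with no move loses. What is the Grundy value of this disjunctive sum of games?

3

Stack A, S = {4, 7}:
n :  0  1  2  3  4  5  6  7  8  9 10 11 12 13 14 15 16 17 18 19 20
G :  0  0  0  0  1  1  1  1  2  2  2  0  0  0  0  1  1  1  1  2  2
G_A(20) = 2.
Stack B, S = {1, 4, 5, 6, 8}:
n :  0  1  2  3  4  5  6  7  8  9 10 11 12
G :  0  1  0  1  2  3  2  3  4  0  1  0  1
G_B(12) = 1.
Combined Grundy value = 2 ⊕ 1 = 3.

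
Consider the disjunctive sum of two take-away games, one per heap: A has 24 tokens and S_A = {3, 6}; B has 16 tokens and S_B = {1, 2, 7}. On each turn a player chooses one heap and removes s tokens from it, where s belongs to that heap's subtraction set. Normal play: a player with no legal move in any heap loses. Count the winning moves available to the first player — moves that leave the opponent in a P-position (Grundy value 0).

2

Heap A, S = {3, 6}:
n :  0  1  2  3  4  5  6  7  8  9 10 11 12 13 14 15 16 17 18 19 20 21 22 23 24
G :  0  0  0  1  1  1  2  2  2  0  0  0  1  1  1  2  2  2  0  0  0  1  1  1  2
G_A(24) = 2.
Heap B, S = {1, 2, 7}:
G(0) = 0
G(1) = mex{0} = 1
G(2) = mex{1,0} = 2
G(3) = mex{2,1} = 0
G(4) = mex{0,2} = 1
G(5) = mex{1,0} = 2
G(6) = mex{2,1} = 0
G(7) = mex{0,2,0} = 1
G(8) = mex{1,0,1} = 2
G(9) = mex{2,1,2} = 0
G(10) = mex{0,2,0} = 1
G(11) = mex{1,0,1} = 2
G(12) = mex{2,1,2} = 0
G(13) = mex{0,2,0} = 1
G(14) = mex{1,0,1} = 2
G(15) = mex{2,1,2} = 0
G(16) = mex{0,2,0} = 1
G_B(16) = 1.
Combined Grundy value = 2 ⊕ 1 = 3.
A winning move leaves total XOR = 0, i.e. changes one component's Grundy value g to g ⊕ X where X is the current total.
Heap A: need g' = 2⊕3 = 1. Options: 24−3→G=1, 24−6→G=0. Hits: 1.
Heap B: need g' = 1⊕3 = 2. Options: 16−1→G=0, 16−2→G=2, 16−7→G=0. Hits: 1.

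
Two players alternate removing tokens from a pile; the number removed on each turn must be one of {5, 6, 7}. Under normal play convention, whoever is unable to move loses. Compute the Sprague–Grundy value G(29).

1

G(0) = 0
G(1) = mex{} = 0
G(2) = mex{} = 0
G(3) = mex{} = 0
G(4) = mex{} = 0
G(5) = mex{0} = 1
G(6) = mex{0,0} = 1
G(7) = mex{0,0,0} = 1
G(8) = mex{0,0,0} = 1
G(9) = mex{0,0,0} = 1
G(10) = mex{1,0,0} = 2
G(11) = mex{1,1,0} = 2
G(12) = mex{1,1,1} = 0
G(13) = mex{1,1,1} = 0
G(14) = mex{1,1,1} = 0
G(15) = mex{2,1,1} = 0
G(16) = mex{2,2,1} = 0
G(17) = mex{0,2,2} = 1
G(18) = mex{0,0,2} = 1
G(19) = mex{0,0,0} = 1
G(20) = mex{0,0,0} = 1
G(21) = mex{0,0,0} = 1
G(22) = mex{1,0,0} = 2
G(23) = mex{1,1,0} = 2
G(24) = mex{1,1,1} = 0
G(25) = mex{1,1,1} = 0
G(26) = mex{1,1,1} = 0
G(27) = mex{2,1,1} = 0
G(28) = mex{2,2,1} = 0
G(29) = mex{0,2,2} = 1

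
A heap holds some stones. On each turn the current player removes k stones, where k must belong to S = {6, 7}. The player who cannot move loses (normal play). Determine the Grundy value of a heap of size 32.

1

n :  0  1  2  3  4  5  6  7  8  9 10 11 12 13 14 15 16 17 18 19 20 21 22 23 24 25 26 27 28 29 30 31 32
G :  0  0  0  0  0  0  1  1  1  1  1  1  2  0  0  0  0  0  0  1  1  1  1  1  1  2  0  0  0  0  0  0  1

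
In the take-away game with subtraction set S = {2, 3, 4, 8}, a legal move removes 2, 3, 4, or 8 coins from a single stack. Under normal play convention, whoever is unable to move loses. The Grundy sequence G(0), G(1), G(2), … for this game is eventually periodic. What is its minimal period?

6

n :  0  1  2  3  4  5  6  7  8  9 10 11 12 13 14 15
G :  0  0  1  1  2  2  0  0  1  1  2  2  0  0  1  1
G(n+6) = G(n) holds for n = 0,…,7 (a full window of length max(S) = 8), so the sequence is purely periodic with period 6.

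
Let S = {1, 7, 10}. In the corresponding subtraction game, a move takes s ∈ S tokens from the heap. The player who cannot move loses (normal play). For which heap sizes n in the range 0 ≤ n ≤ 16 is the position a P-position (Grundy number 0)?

0, 2, 4, 6, 8

n :  0  1  2  3  4  5  6  7  8  9 10 11 12 13 14 15 16
G :  0  1  0  1  0  1  0  1  0  1  2  3  2  3  2  3  2
P-positions are exactly the n with G(n) = 0.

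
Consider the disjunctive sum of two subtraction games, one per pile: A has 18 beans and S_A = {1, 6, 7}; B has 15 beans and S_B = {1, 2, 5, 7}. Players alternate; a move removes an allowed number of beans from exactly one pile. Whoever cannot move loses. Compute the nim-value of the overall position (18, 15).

Pile A, S = {1, 6, 7}:
n :  0  1  2  3  4  5  6  7  8  9 10 11 12 13 14 15 16 17 18
G :  0  1  0  1  0  1  2  3  2  3  2  3  0  1  0  1  0  1  2
G_A(18) = 2.
Pile B, S = {1, 2, 5, 7}:
G(0) = 0
G(1) = mex{0} = 1
G(2) = mex{1,0} = 2
G(3) = mex{2,1} = 0
G(4) = mex{0,2} = 1
G(5) = mex{1,0,0} = 2
G(6) = mex{2,1,1} = 0
G(7) = mex{0,2,2,0} = 1
G(8) = mex{1,0,0,1} = 2
G(9) = mex{2,1,1,2} = 0
G(10) = mex{0,2,2,0} = 1
G(11) = mex{1,0,0,1} = 2
G(12) = mex{2,1,1,2} = 0
G(13) = mex{0,2,2,0} = 1
G(14) = mex{1,0,0,1} = 2
G(15) = mex{2,1,1,2} = 0
G_B(15) = 0.
Combined Grundy value = 2 ⊕ 0 = 2.

2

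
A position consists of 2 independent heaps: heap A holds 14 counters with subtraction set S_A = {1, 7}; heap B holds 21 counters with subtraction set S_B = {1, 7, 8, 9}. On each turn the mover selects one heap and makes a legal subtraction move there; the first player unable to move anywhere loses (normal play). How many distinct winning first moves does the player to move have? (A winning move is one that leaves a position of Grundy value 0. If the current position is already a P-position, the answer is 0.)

3

Heap A, S = {1, 7}:
n :  0  1  2  3  4  5  6  7  8  9 10 11 12 13 14
G :  0  1  0  1  0  1  0  1  0  1  0  1  0  1  0
G_A(14) = 0.
Heap B, S = {1, 7, 8, 9}:
n :  0  1  2  3  4  5  6  7  8  9 10 11 12 13 14 15 16 17 18 19 20 21
G :  0  1  0  1  0  1  0  1  2  3  2  3  2  3  2  3  0  1  0  1  0  1
G_B(21) = 1.
Combined Grundy value = 0 ⊕ 1 = 1.
A winning move leaves total XOR = 0, i.e. changes one component's Grundy value g to g ⊕ X where X is the current total.
Heap A: need g' = 0⊕1 = 1. Options: 14−1→G=1, 14−7→G=1. Hits: 2.
Heap B: need g' = 1⊕1 = 0. Options: 21−1→G=0, 21−7→G=2, 21−8→G=3, 21−9→G=2. Hits: 1.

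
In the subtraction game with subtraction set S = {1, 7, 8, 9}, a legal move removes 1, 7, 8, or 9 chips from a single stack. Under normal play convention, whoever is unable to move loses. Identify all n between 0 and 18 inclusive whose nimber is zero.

n :  0  1  2  3  4  5  6  7  8  9 10 11 12 13 14 15 16 17 18
G :  0  1  0  1  0  1  0  1  2  3  2  3  2  3  2  3  0  1  0
P-positions are exactly the n with G(n) = 0.

0, 2, 4, 6, 16, 18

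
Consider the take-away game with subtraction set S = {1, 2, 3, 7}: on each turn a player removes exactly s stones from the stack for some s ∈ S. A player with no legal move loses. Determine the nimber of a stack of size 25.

G(0) = 0
G(1) = mex{0} = 1
G(2) = mex{1,0} = 2
G(3) = mex{2,1,0} = 3
G(4) = mex{3,2,1} = 0
G(5) = mex{0,3,2} = 1
G(6) = mex{1,0,3} = 2
G(7) = mex{2,1,0,0} = 3
G(8) = mex{3,2,1,1} = 0
G(9) = mex{0,3,2,2} = 1
G(10) = mex{1,0,3,3} = 2
G(11) = mex{2,1,0,0} = 3
G(12) = mex{3,2,1,1} = 0
G(13) = mex{0,3,2,2} = 1
G(14) = mex{1,0,3,3} = 2
G(15) = mex{2,1,0,0} = 3
G(16) = mex{3,2,1,1} = 0
G(17) = mex{0,3,2,2} = 1
G(18) = mex{1,0,3,3} = 2
G(19) = mex{2,1,0,0} = 3
G(20) = mex{3,2,1,1} = 0
G(21) = mex{0,3,2,2} = 1
G(22) = mex{1,0,3,3} = 2
G(23) = mex{2,1,0,0} = 3
G(24) = mex{3,2,1,1} = 0
G(25) = mex{0,3,2,2} = 1

1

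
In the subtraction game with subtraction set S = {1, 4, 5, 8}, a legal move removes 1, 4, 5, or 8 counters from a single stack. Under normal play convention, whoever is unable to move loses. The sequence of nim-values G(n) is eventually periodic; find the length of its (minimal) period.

G(0) = 0
G(1) = mex{0} = 1
G(2) = mex{1} = 0
G(3) = mex{0} = 1
G(4) = mex{1,0} = 2
G(5) = mex{2,1,0} = 3
G(6) = mex{3,0,1} = 2
G(7) = mex{2,1,0} = 3
G(8) = mex{3,2,1,0} = 4
G(9) = mex{4,3,2,1} = 0
G(10) = mex{0,2,3,0} = 1
G(11) = mex{1,3,2,1} = 0
G(12) = mex{0,4,3,2} = 1
G(13) = mex{1,0,4,3} = 2
G(14) = mex{2,1,0,2} = 3
G(15) = mex{3,0,1,3} = 2
G(16) = mex{2,1,0,4} = 3
G(17) = mex{3,2,1,0} = 4
G(18) = mex{4,3,2,1} = 0
G(19) = mex{0,2,3,0} = 1
G(n+9) = G(n) holds for n = 0,…,7 (a full window of length max(S) = 8), so the sequence is purely periodic with period 9.

9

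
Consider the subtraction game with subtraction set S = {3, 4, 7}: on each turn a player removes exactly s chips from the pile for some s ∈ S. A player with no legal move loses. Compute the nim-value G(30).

G(0) = 0
G(1) = mex{} = 0
G(2) = mex{} = 0
G(3) = mex{0} = 1
G(4) = mex{0,0} = 1
G(5) = mex{0,0} = 1
G(6) = mex{1,0} = 2
G(7) = mex{1,1,0} = 2
G(8) = mex{1,1,0} = 2
G(9) = mex{2,1,0} = 3
G(10) = mex{2,2,1} = 0
G(11) = mex{2,2,1} = 0
G(12) = mex{3,2,1} = 0
G(13) = mex{0,3,2} = 1
G(14) = mex{0,0,2} = 1
G(15) = mex{0,0,2} = 1
G(16) = mex{1,0,3} = 2
G(17) = mex{1,1,0} = 2
G(18) = mex{1,1,0} = 2
G(19) = mex{2,1,0} = 3
G(20) = mex{2,2,1} = 0
G(21) = mex{2,2,1} = 0
G(22) = mex{3,2,1} = 0
G(23) = mex{0,3,2} = 1
G(24) = mex{0,0,2} = 1
G(25) = mex{0,0,2} = 1
G(26) = mex{1,0,3} = 2
G(27) = mex{1,1,0} = 2
G(28) = mex{1,1,0} = 2
G(29) = mex{2,1,0} = 3
G(30) = mex{2,2,1} = 0

0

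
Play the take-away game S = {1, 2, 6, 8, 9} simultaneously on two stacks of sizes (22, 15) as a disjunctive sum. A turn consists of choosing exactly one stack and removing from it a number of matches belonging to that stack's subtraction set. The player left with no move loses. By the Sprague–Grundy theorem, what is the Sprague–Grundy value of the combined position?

0

All stacks use S = {1, 2, 6, 8, 9}:
n :  0  1  2  3  4  5  6  7  8  9 10 11 12 13 14 15 16 17 18 19 20 21 22
G :  0  1  2  0  1  2  3  0  1  2  0  1  2  3  0  1  2  0  1  2  3  0  1
Stack A: G(22) = 1.
Stack B: G(15) = 1.
Combined Grundy value = 1 ⊕ 1 = 0.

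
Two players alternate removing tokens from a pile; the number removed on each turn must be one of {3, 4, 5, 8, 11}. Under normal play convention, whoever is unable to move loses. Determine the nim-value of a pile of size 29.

G(0) = 0
G(1) = mex{} = 0
G(2) = mex{} = 0
G(3) = mex{0} = 1
G(4) = mex{0,0} = 1
G(5) = mex{0,0,0} = 1
G(6) = mex{1,0,0} = 2
G(7) = mex{1,1,0} = 2
G(8) = mex{1,1,1,0} = 2
G(9) = mex{2,1,1,0} = 3
G(10) = mex{2,2,1,0} = 3
G(11) = mex{2,2,2,1,0} = 3
G(12) = mex{3,2,2,1,0} = 4
G(13) = mex{3,3,2,1,0} = 4
G(14) = mex{3,3,3,2,1} = 0
G(15) = mex{4,3,3,2,1} = 0
G(16) = mex{4,4,3,2,1} = 0
G(17) = mex{0,4,4,3,2} = 1
G(18) = mex{0,0,4,3,2} = 1
G(19) = mex{0,0,0,3,2} = 1
G(20) = mex{1,0,0,4,3} = 2
G(21) = mex{1,1,0,4,3} = 2
G(22) = mex{1,1,1,0,3} = 2
G(23) = mex{2,1,1,0,4} = 3
G(24) = mex{2,2,1,0,4} = 3
G(25) = mex{2,2,2,1,0} = 3
G(26) = mex{3,2,2,1,0} = 4
G(27) = mex{3,3,2,1,0} = 4
G(28) = mex{3,3,3,2,1} = 0
G(29) = mex{4,3,3,2,1} = 0

0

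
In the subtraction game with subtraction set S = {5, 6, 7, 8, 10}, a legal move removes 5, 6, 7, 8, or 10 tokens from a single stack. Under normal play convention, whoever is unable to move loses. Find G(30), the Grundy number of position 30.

G(0) = 0
G(1) = mex{} = 0
G(2) = mex{} = 0
G(3) = mex{} = 0
G(4) = mex{} = 0
G(5) = mex{0} = 1
G(6) = mex{0,0} = 1
G(7) = mex{0,0,0} = 1
G(8) = mex{0,0,0,0} = 1
G(9) = mex{0,0,0,0} = 1
G(10) = mex{1,0,0,0,0} = 2
G(11) = mex{1,1,0,0,0} = 2
G(12) = mex{1,1,1,0,0} = 2
G(13) = mex{1,1,1,1,0} = 2
G(14) = mex{1,1,1,1,0} = 2
G(15) = mex{2,1,1,1,1} = 0
G(16) = mex{2,2,1,1,1} = 0
G(17) = mex{2,2,2,1,1} = 0
G(18) = mex{2,2,2,2,1} = 0
G(19) = mex{2,2,2,2,1} = 0
G(20) = mex{0,2,2,2,2} = 1
G(21) = mex{0,0,2,2,2} = 1
G(22) = mex{0,0,0,2,2} = 1
G(23) = mex{0,0,0,0,2} = 1
G(24) = mex{0,0,0,0,2} = 1
G(25) = mex{1,0,0,0,0} = 2
G(26) = mex{1,1,0,0,0} = 2
G(27) = mex{1,1,1,0,0} = 2
G(28) = mex{1,1,1,1,0} = 2
G(29) = mex{1,1,1,1,0} = 2
G(30) = mex{2,1,1,1,1} = 0

0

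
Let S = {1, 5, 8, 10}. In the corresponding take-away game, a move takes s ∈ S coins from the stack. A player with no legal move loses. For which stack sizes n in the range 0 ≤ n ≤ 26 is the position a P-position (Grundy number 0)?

0, 2, 4, 6, 13, 15, 17, 19, 26

G(0) = 0
G(1) = mex{0} = 1
G(2) = mex{1} = 0
G(3) = mex{0} = 1
G(4) = mex{1} = 0
G(5) = mex{0,0} = 1
G(6) = mex{1,1} = 0
G(7) = mex{0,0} = 1
G(8) = mex{1,1,0} = 2
G(9) = mex{2,0,1} = 3
G(10) = mex{3,1,0,0} = 2
G(11) = mex{2,0,1,1} = 3
G(12) = mex{3,1,0,0} = 2
G(13) = mex{2,2,1,1} = 0
G(14) = mex{0,3,0,0} = 1
G(15) = mex{1,2,1,1} = 0
G(16) = mex{0,3,2,0} = 1
G(17) = mex{1,2,3,1} = 0
G(18) = mex{0,0,2,2} = 1
G(19) = mex{1,1,3,3} = 0
G(20) = mex{0,0,2,2} = 1
G(21) = mex{1,1,0,3} = 2
G(22) = mex{2,0,1,2} = 3
G(23) = mex{3,1,0,0} = 2
G(24) = mex{2,0,1,1} = 3
G(25) = mex{3,1,0,0} = 2
G(26) = mex{2,2,1,1} = 0
P-positions are exactly the n with G(n) = 0.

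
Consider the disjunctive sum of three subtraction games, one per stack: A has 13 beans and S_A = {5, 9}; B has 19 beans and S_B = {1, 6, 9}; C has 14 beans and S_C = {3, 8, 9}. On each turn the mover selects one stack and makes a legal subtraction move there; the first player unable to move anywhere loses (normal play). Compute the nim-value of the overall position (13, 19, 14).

Stack A, S = {5, 9}:
n :  0  1  2  3  4  5  6  7  8  9 10 11 12 13
G :  0  0  0  0  0  1  1  1  1  1  2  2  2  2
G_A(13) = 2.
Stack B, S = {1, 6, 9}:
G(0) = 0
G(1) = mex{0} = 1
G(2) = mex{1} = 0
G(3) = mex{0} = 1
G(4) = mex{1} = 0
G(5) = mex{0} = 1
G(6) = mex{1,0} = 2
G(7) = mex{2,1} = 0
G(8) = mex{0,0} = 1
G(9) = mex{1,1,0} = 2
G(10) = mex{2,0,1} = 3
G(11) = mex{3,1,0} = 2
G(12) = mex{2,2,1} = 0
G(13) = mex{0,0,0} = 1
G(14) = mex{1,1,1} = 0
G(15) = mex{0,2,2} = 1
G(16) = mex{1,3,0} = 2
G(17) = mex{2,2,1} = 0
G(18) = mex{0,0,2} = 1
G(19) = mex{1,1,3} = 0
G_B(19) = 0.
Stack C, S = {3, 8, 9}:
n :  0  1  2  3  4  5  6  7  8  9 10 11 12 13 14
G :  0  0  0  1  1  1  0  0  2  1  1  3  0  0  2
G_C(14) = 2.
Combined Grundy value = 2 ⊕ 0 ⊕ 2 = 0.

0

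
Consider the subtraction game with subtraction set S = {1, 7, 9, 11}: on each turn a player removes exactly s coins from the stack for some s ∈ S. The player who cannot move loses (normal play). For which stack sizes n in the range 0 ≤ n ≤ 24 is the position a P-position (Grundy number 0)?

0, 2, 4, 6, 8, 10, 12, 14, 16, 18, 20, 22, 24

G(0) = 0
G(1) = mex{0} = 1
G(2) = mex{1} = 0
G(3) = mex{0} = 1
G(4) = mex{1} = 0
G(5) = mex{0} = 1
G(6) = mex{1} = 0
G(7) = mex{0,0} = 1
G(8) = mex{1,1} = 0
G(9) = mex{0,0,0} = 1
G(10) = mex{1,1,1} = 0
G(11) = mex{0,0,0,0} = 1
G(12) = mex{1,1,1,1} = 0
G(13) = mex{0,0,0,0} = 1
G(14) = mex{1,1,1,1} = 0
G(15) = mex{0,0,0,0} = 1
G(16) = mex{1,1,1,1} = 0
G(17) = mex{0,0,0,0} = 1
G(18) = mex{1,1,1,1} = 0
G(19) = mex{0,0,0,0} = 1
G(20) = mex{1,1,1,1} = 0
G(21) = mex{0,0,0,0} = 1
G(22) = mex{1,1,1,1} = 0
G(23) = mex{0,0,0,0} = 1
G(24) = mex{1,1,1,1} = 0
P-positions are exactly the n with G(n) = 0.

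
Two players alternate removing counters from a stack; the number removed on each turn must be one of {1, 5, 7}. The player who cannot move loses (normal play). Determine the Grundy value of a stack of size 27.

1

G(0) = 0
G(1) = mex{0} = 1
G(2) = mex{1} = 0
G(3) = mex{0} = 1
G(4) = mex{1} = 0
G(5) = mex{0,0} = 1
G(6) = mex{1,1} = 0
G(7) = mex{0,0,0} = 1
G(8) = mex{1,1,1} = 0
G(9) = mex{0,0,0} = 1
G(10) = mex{1,1,1} = 0
G(11) = mex{0,0,0} = 1
G(12) = mex{1,1,1} = 0
G(13) = mex{0,0,0} = 1
G(14) = mex{1,1,1} = 0
G(15) = mex{0,0,0} = 1
G(16) = mex{1,1,1} = 0
G(17) = mex{0,0,0} = 1
G(18) = mex{1,1,1} = 0
G(19) = mex{0,0,0} = 1
G(20) = mex{1,1,1} = 0
G(21) = mex{0,0,0} = 1
G(22) = mex{1,1,1} = 0
G(23) = mex{0,0,0} = 1
G(24) = mex{1,1,1} = 0
G(25) = mex{0,0,0} = 1
G(26) = mex{1,1,1} = 0
G(27) = mex{0,0,0} = 1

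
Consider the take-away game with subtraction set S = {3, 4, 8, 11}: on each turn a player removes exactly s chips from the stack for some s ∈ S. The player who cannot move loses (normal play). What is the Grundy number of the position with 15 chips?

2

n :  0  1  2  3  4  5  6  7  8  9 10 11 12 13 14 15
G :  0  0  0  1  1  1  2  0  2  3  1  3  4  2  0  2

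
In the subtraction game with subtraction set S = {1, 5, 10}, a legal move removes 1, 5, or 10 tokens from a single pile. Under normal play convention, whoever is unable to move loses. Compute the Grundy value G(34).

0

G(0) = 0
G(1) = mex{0} = 1
G(2) = mex{1} = 0
G(3) = mex{0} = 1
G(4) = mex{1} = 0
G(5) = mex{0,0} = 1
G(6) = mex{1,1} = 0
G(7) = mex{0,0} = 1
G(8) = mex{1,1} = 0
G(9) = mex{0,0} = 1
G(10) = mex{1,1,0} = 2
G(11) = mex{2,0,1} = 3
G(12) = mex{3,1,0} = 2
G(13) = mex{2,0,1} = 3
G(14) = mex{3,1,0} = 2
G(15) = mex{2,2,1} = 0
G(16) = mex{0,3,0} = 1
G(17) = mex{1,2,1} = 0
G(18) = mex{0,3,0} = 1
G(19) = mex{1,2,1} = 0
G(20) = mex{0,0,2} = 1
G(21) = mex{1,1,3} = 0
G(22) = mex{0,0,2} = 1
G(23) = mex{1,1,3} = 0
G(24) = mex{0,0,2} = 1
G(25) = mex{1,1,0} = 2
G(26) = mex{2,0,1} = 3
G(27) = mex{3,1,0} = 2
G(28) = mex{2,0,1} = 3
G(29) = mex{3,1,0} = 2
G(30) = mex{2,2,1} = 0
G(31) = mex{0,3,0} = 1
G(32) = mex{1,2,1} = 0
G(33) = mex{0,3,0} = 1
G(34) = mex{1,2,1} = 0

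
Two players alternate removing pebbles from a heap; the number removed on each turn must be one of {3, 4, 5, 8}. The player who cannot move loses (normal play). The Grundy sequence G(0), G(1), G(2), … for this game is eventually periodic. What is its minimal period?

11

n :  0  1  2  3  4  5  6  7  8  9 10 11 12 13 14 15 16 17 18 19 20 21 22 23
G :  0  0  0  1  1  1  2  2  2  3  3  0  0  0  1  1  1  2  2  2  3  3  0  0
G(n+11) = G(n) holds for n = 0,…,7 (a full window of length max(S) = 8), so the sequence is purely periodic with period 11.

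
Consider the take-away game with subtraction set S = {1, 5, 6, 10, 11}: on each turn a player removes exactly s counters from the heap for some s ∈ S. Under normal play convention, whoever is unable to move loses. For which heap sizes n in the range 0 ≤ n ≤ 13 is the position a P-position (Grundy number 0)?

n :  0  1  2  3  4  5  6  7  8  9 10 11 12 13
G :  0  1  0  1  0  1  2  3  2  3  2  3  4  5
P-positions are exactly the n with G(n) = 0.

0, 2, 4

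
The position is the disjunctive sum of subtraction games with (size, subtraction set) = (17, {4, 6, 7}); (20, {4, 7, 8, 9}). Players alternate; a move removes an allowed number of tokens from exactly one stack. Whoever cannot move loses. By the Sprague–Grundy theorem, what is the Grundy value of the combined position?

0

Stack A, S = {4, 6, 7}:
G(0) = 0
G(1) = mex{} = 0
G(2) = mex{} = 0
G(3) = mex{} = 0
G(4) = mex{0} = 1
G(5) = mex{0} = 1
G(6) = mex{0,0} = 1
G(7) = mex{0,0,0} = 1
G(8) = mex{1,0,0} = 2
G(9) = mex{1,0,0} = 2
G(10) = mex{1,1,0} = 2
G(11) = mex{1,1,1} = 0
G(12) = mex{2,1,1} = 0
G(13) = mex{2,1,1} = 0
G(14) = mex{2,2,1} = 0
G(15) = mex{0,2,2} = 1
G(16) = mex{0,2,2} = 1
G(17) = mex{0,0,2} = 1
G_A(17) = 1.
Stack B, S = {4, 7, 8, 9}:
G(0) = 0
G(1) = mex{} = 0
G(2) = mex{} = 0
G(3) = mex{} = 0
G(4) = mex{0} = 1
G(5) = mex{0} = 1
G(6) = mex{0} = 1
G(7) = mex{0,0} = 1
G(8) = mex{1,0,0} = 2
G(9) = mex{1,0,0,0} = 2
G(10) = mex{1,0,0,0} = 2
G(11) = mex{1,1,0,0} = 2
G(12) = mex{2,1,1,0} = 3
G(13) = mex{2,1,1,1} = 0
G(14) = mex{2,1,1,1} = 0
G(15) = mex{2,2,1,1} = 0
G(16) = mex{3,2,2,1} = 0
G(17) = mex{0,2,2,2} = 1
G(18) = mex{0,2,2,2} = 1
G(19) = mex{0,3,2,2} = 1
G(20) = mex{0,0,3,2} = 1
G_B(20) = 1.
Combined Grundy value = 1 ⊕ 1 = 0.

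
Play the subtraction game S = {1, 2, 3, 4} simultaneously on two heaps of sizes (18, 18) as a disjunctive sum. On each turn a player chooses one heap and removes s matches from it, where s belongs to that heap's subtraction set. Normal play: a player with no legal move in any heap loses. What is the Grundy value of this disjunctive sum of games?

0

All heaps use S = {1, 2, 3, 4}:
G(0) = 0
G(1) = mex{0} = 1
G(2) = mex{1,0} = 2
G(3) = mex{2,1,0} = 3
G(4) = mex{3,2,1,0} = 4
G(5) = mex{4,3,2,1} = 0
G(6) = mex{0,4,3,2} = 1
G(7) = mex{1,0,4,3} = 2
G(8) = mex{2,1,0,4} = 3
G(9) = mex{3,2,1,0} = 4
G(10) = mex{4,3,2,1} = 0
G(11) = mex{0,4,3,2} = 1
G(12) = mex{1,0,4,3} = 2
G(13) = mex{2,1,0,4} = 3
G(14) = mex{3,2,1,0} = 4
G(15) = mex{4,3,2,1} = 0
G(16) = mex{0,4,3,2} = 1
G(17) = mex{1,0,4,3} = 2
G(18) = mex{2,1,0,4} = 3
Heap A: G(18) = 3.
Heap B: G(18) = 3.
Combined Grundy value = 3 ⊕ 3 = 0.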